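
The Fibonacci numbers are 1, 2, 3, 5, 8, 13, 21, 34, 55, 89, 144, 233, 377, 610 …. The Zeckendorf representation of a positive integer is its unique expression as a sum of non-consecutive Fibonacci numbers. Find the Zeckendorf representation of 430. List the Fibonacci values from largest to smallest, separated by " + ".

377 + 34 + 13 + 5 + 1

Greedy algorithm:
largest Fibonacci ≤ 430 is 377; 430 − 377 = 53
largest Fibonacci ≤ 53 is 34; 53 − 34 = 19
largest Fibonacci ≤ 19 is 13; 19 − 13 = 6
largest Fibonacci ≤ 6 is 5; 6 − 5 = 1
largest Fibonacci ≤ 1 is 1; 1 − 1 = 0
So 430 = 377 + 34 + 13 + 5 + 1, with no two terms consecutive in the sequence.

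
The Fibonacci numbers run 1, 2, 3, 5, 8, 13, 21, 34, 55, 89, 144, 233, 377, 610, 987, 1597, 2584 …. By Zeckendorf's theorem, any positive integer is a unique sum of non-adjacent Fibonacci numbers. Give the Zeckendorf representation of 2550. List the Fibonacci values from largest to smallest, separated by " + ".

Repeatedly subtract the largest Fibonacci number that fits:
2550: greatest Fibonacci not exceeding it is 1597, leaving 953
953: greatest Fibonacci not exceeding it is 610, leaving 343
343: greatest Fibonacci not exceeding it is 233, leaving 110
110: greatest Fibonacci not exceeding it is 89, leaving 21
21: greatest Fibonacci not exceeding it is 21, leaving 0
So 2550 = 1597 + 610 + 233 + 89 + 21, with no two terms consecutive in the sequence.

1597 + 610 + 233 + 89 + 21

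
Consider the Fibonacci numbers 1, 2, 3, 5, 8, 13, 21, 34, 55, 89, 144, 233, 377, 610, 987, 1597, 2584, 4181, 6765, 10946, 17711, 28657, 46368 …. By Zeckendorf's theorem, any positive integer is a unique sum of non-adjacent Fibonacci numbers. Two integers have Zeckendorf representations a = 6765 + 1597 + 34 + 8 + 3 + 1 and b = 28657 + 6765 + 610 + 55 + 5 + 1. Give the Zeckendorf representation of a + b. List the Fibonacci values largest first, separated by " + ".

28657 + 10946 + 4181 + 610 + 89 + 13 + 5

The two numbers are 8408 and 36093, so their sum is 44501.
Repeatedly subtract the largest Fibonacci number that fits:
44501: greatest Fibonacci not exceeding it is 28657, leaving 15844
15844: greatest Fibonacci not exceeding it is 10946, leaving 4898
4898: greatest Fibonacci not exceeding it is 4181, leaving 717
717: greatest Fibonacci not exceeding it is 610, leaving 107
107: greatest Fibonacci not exceeding it is 89, leaving 18
18: greatest Fibonacci not exceeding it is 13, leaving 5
5: greatest Fibonacci not exceeding it is 5, leaving 0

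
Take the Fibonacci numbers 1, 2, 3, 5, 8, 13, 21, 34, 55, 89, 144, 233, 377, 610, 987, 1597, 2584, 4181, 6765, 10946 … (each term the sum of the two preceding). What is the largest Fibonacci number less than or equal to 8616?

6765 ≤ 8616 < 10946, so the largest Fibonacci number not exceeding 8616 is 6765.

6765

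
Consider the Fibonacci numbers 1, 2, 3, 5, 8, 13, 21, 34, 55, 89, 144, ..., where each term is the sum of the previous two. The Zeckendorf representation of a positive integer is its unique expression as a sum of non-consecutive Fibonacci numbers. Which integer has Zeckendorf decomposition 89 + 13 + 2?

104

89 + 13 + 2 = 104.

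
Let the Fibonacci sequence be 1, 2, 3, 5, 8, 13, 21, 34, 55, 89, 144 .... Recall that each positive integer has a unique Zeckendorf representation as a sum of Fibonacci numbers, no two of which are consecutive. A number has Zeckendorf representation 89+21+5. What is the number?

89+21+5 = 115.

115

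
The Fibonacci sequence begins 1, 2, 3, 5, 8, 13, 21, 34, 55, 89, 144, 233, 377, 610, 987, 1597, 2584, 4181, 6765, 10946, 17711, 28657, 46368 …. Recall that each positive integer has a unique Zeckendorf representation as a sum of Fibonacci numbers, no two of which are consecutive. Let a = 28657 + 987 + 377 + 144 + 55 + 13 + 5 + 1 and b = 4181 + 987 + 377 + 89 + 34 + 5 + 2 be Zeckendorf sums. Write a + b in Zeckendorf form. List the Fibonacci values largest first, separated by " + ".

The two numbers are 30239 and 5675, so their sum is 35914.
35914: greatest Fibonacci not exceeding it is 28657, leaving 7257
7257: greatest Fibonacci not exceeding it is 6765, leaving 492
492: greatest Fibonacci not exceeding it is 377, leaving 115
115: greatest Fibonacci not exceeding it is 89, leaving 26
26: greatest Fibonacci not exceeding it is 21, leaving 5
5: greatest Fibonacci not exceeding it is 5, leaving 0

28657 + 6765 + 377 + 89 + 21 + 5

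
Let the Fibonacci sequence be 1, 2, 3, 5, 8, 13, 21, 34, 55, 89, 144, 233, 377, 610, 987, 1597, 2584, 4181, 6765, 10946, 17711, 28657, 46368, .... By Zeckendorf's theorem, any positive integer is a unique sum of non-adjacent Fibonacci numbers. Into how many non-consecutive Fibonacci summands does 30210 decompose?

30210 − 28657 = 1553
1553 − 987 = 566
566 − 377 = 189
189 − 144 = 45
45 − 34 = 11
11 − 8 = 3
3 − 3 = 0
30210 = 28657 + 987 + 377 + 144 + 34 + 8 + 3, which has 7 terms.

7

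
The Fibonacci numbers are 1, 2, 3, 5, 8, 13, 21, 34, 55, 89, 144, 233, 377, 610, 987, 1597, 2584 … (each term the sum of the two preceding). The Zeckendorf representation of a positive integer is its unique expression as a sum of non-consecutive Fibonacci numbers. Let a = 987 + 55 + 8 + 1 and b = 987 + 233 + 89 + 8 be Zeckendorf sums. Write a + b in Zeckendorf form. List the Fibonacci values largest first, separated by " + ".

1597 + 610 + 144 + 13 + 3 + 1

The two numbers are 1051 and 1317, so their sum is 2368.
2368 − 1597 = 771
771 − 610 = 161
161 − 144 = 17
17 − 13 = 4
4 − 3 = 1
1 − 1 = 0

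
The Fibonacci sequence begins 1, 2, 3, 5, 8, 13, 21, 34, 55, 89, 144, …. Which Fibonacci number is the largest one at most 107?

89

89 ≤ 107 < 144, so the largest Fibonacci number not exceeding 107 is 89.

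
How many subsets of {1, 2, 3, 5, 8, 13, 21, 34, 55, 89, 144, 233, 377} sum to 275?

15

Each representation comes from the Zeckendorf form by replacing some F_k with F_{k−1} + F_{k−2} where possible.
275 = 233+34+8 = 233+34+5+3 = 233+21+13+8 = 144+89+34+8 = … (11 more), for 15 in all.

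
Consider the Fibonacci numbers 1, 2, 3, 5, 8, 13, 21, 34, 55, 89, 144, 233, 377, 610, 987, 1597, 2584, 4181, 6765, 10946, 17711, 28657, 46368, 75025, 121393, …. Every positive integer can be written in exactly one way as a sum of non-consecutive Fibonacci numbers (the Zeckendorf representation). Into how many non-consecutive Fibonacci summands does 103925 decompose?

5

Repeatedly subtract the largest Fibonacci number that fits:
subtract 75025 from 103925: 28900 remains
subtract 28657 from 28900: 243 remains
subtract 233 from 243: 10 remains
subtract 8 from 10: 2 remains
subtract 2 from 2: 0 remains
103925 = 75025 + 28657 + 233 + 8 + 2, which has 5 terms.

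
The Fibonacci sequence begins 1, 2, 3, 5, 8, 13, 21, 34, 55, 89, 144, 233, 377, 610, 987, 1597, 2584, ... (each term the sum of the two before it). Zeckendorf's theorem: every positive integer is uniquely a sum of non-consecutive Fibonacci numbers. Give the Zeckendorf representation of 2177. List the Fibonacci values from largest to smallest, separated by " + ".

1597 + 377 + 144 + 55 + 3 + 1

Repeatedly subtract the largest Fibonacci number that fits:
subtract 1597 from 2177: 580 remains
subtract 377 from 580: 203 remains
subtract 144 from 203: 59 remains
subtract 55 from 59: 4 remains
subtract 3 from 4: 1 remains
subtract 1 from 1: 0 remains
So 2177 = 1597 + 377 + 144 + 55 + 3 + 1, with no two terms consecutive in the sequence.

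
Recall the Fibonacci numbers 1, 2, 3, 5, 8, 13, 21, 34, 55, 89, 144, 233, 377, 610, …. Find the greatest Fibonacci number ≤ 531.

377 ≤ 531 < 610, so the largest Fibonacci number not exceeding 531 is 377.

377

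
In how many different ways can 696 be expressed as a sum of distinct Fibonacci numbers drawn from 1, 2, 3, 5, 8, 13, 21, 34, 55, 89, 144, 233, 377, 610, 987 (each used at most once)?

Starting from the Zeckendorf form and repeatedly splitting a term F_k into F_{k−1} + F_{k−2} (when neither is already used) reaches every representation.
696 = 610+55+21+8+2 = 610+55+21+5+3+2 = 377+233+55+21+8+2 = 610+55+13+8+5+3+2 = … (8 more), for 12 in all.

12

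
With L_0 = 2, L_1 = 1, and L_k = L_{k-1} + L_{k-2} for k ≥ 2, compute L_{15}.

Iterating the recurrence up to L_{11} = 199 and L_{10} = 123:
L_{12} = L_{11} + L_{10} = 199 + 123 = 322
L_{13} = L_{12} + L_{11} = 322 + 199 = 521
L_{14} = L_{13} + L_{12} = 521 + 322 = 843
L_{15} = L_{14} + L_{13} = 843 + 521 = 1364

1364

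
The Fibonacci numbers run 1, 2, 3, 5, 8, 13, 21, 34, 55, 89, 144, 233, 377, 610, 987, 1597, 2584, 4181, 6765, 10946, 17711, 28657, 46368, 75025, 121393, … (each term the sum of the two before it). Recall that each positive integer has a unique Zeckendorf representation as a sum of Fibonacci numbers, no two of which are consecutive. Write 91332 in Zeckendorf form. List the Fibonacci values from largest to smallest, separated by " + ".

75025 + 10946 + 4181 + 987 + 144 + 34 + 13 + 2

Repeatedly subtract the largest Fibonacci number that fits:
largest Fibonacci ≤ 91332 is 75025; 91332 − 75025 = 16307
largest Fibonacci ≤ 16307 is 10946; 16307 − 10946 = 5361
largest Fibonacci ≤ 5361 is 4181; 5361 − 4181 = 1180
largest Fibonacci ≤ 1180 is 987; 1180 − 987 = 193
largest Fibonacci ≤ 193 is 144; 193 − 144 = 49
largest Fibonacci ≤ 49 is 34; 49 − 34 = 15
largest Fibonacci ≤ 15 is 13; 15 − 13 = 2
largest Fibonacci ≤ 2 is 2; 2 − 2 = 0
So 91332 = 75025 + 10946 + 4181 + 987 + 144 + 34 + 13 + 2, with no two terms consecutive in the sequence.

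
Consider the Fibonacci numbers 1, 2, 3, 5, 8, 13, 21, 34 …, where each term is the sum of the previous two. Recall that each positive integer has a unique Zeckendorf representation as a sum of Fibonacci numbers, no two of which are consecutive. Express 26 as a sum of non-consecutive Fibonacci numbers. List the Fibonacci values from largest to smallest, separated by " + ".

Greedily peel off the largest Fibonacci term at each step:
largest Fibonacci ≤ 26 is 21; 26 − 21 = 5
largest Fibonacci ≤ 5 is 5; 5 − 5 = 0
So 26 = 21 + 5, with no two terms consecutive in the sequence.

21 + 5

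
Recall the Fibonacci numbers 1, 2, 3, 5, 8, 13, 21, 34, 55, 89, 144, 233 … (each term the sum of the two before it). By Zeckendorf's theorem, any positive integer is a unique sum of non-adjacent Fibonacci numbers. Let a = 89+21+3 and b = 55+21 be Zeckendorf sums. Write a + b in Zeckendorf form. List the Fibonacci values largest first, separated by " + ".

144 + 34 + 8 + 3

The two numbers are 113 and 76, so their sum is 189.
Greedily peel off the largest Fibonacci term at each step:
subtract 144 from 189: 45 remains
subtract 34 from 45: 11 remains
subtract 8 from 11: 3 remains
subtract 3 from 3: 0 remains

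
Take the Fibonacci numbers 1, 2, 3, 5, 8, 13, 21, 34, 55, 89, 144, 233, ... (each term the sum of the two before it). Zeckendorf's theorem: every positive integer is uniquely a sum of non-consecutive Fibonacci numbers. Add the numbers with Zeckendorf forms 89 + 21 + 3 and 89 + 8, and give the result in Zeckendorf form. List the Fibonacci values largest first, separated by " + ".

144 + 55 + 8 + 3

The two numbers are 113 and 97, so their sum is 210.
144 ≤ 210 < 233, so take 144; remainder 66
55 ≤ 66 < 89, so take 55; remainder 11
8 ≤ 11 < 13, so take 8; remainder 3
3 ≤ 3 < 5, so take 3; remainder 0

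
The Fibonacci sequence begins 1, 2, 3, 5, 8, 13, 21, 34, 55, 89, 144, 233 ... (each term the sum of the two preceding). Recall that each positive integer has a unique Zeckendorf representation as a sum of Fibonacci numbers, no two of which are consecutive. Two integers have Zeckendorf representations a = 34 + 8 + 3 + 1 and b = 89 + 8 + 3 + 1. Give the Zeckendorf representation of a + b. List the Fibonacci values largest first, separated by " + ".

144 + 3

The two numbers are 46 and 101, so their sum is 147.
take 144 (≤ 147); 147 − 144 = 3
take 3 (≤ 3); 3 − 3 = 0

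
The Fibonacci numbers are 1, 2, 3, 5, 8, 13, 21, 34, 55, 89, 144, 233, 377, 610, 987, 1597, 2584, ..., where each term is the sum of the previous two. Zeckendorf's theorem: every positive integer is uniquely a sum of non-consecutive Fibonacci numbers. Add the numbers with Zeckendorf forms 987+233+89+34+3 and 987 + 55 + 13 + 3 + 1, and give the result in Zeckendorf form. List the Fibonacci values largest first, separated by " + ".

The two numbers are 1346 and 1059, so their sum is 2405.
2405 − 1597 = 808
808 − 610 = 198
198 − 144 = 54
54 − 34 = 20
20 − 13 = 7
7 − 5 = 2
2 − 2 = 0

1597 + 610 + 144 + 34 + 13 + 5 + 2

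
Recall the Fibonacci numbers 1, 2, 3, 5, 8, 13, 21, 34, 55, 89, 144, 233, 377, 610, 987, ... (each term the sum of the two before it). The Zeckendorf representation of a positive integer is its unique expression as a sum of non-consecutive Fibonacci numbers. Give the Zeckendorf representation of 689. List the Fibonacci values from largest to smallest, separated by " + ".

610 + 55 + 21 + 3

610 ≤ 689 < 987, so take 610; remainder 79
55 ≤ 79 < 89, so take 55; remainder 24
21 ≤ 24 < 34, so take 21; remainder 3
3 ≤ 3 < 5, so take 3; remainder 0
So 689 = 610 + 55 + 21 + 3, with no two terms consecutive in the sequence.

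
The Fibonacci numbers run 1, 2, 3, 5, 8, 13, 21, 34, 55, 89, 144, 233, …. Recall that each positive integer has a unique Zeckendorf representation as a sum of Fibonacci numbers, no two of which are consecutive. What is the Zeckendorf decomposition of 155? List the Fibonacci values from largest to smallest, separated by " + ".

Greedily peel off the largest Fibonacci term at each step:
144 ≤ 155 < 233, so take 144; remainder 11
8 ≤ 11 < 13, so take 8; remainder 3
3 ≤ 3 < 5, so take 3; remainder 0
So 155 = 144 + 8 + 3, with no two terms consecutive in the sequence.

144 + 8 + 3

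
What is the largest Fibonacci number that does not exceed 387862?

317811 ≤ 387862 < 514229, so the largest Fibonacci number not exceeding 387862 is 317811.

317811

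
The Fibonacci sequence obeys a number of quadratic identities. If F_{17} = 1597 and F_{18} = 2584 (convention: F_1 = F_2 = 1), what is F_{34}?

By the doubling identity F_{2k} = F_k(2F_{k+1} − F_k): F_{34} = 1597·(2·2584 − 1597) = 1597·3571 = 5702887.

5702887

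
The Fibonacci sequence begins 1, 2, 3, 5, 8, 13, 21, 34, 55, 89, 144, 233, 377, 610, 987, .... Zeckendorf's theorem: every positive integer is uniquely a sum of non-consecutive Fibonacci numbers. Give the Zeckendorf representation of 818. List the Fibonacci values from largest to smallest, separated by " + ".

610 + 144 + 55 + 8 + 1

818 − 610 = 208
208 − 144 = 64
64 − 55 = 9
9 − 8 = 1
1 − 1 = 0
So 818 = 610 + 144 + 55 + 8 + 1, with no two terms consecutive in the sequence.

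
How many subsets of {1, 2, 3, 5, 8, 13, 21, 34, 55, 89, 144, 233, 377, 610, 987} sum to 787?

4

787 = 610+144+21+8+3+1 = 610+89+55+21+8+3+1 = 377+233+144+21+8+3+1 = 377+233+89+55+21+8+3+1 — 4 representations.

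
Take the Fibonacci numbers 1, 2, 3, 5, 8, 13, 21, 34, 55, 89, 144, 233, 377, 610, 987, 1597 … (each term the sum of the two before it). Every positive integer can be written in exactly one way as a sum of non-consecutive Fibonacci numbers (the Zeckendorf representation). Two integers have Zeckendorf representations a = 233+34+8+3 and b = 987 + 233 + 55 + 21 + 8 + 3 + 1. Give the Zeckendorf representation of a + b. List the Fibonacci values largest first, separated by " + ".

987 + 377 + 144 + 55 + 21 + 2

The two numbers are 278 and 1308, so their sum is 1586.
Greedily peel off the largest Fibonacci term at each step:
take 987 (≤ 1586); 1586 − 987 = 599
take 377 (≤ 599); 599 − 377 = 222
take 144 (≤ 222); 222 − 144 = 78
take 55 (≤ 78); 78 − 55 = 23
take 21 (≤ 23); 23 − 21 = 2
take 2 (≤ 2); 2 − 2 = 0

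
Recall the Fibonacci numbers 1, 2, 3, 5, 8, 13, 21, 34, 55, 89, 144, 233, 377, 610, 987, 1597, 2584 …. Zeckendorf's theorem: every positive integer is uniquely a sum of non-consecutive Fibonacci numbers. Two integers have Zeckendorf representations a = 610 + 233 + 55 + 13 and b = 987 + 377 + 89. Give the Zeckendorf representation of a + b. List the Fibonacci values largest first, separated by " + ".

1597 + 610 + 144 + 13

The two numbers are 911 and 1453, so their sum is 2364.
Greedily peel off the largest Fibonacci term at each step:
2364: greatest Fibonacci not exceeding it is 1597, leaving 767
767: greatest Fibonacci not exceeding it is 610, leaving 157
157: greatest Fibonacci not exceeding it is 144, leaving 13
13: greatest Fibonacci not exceeding it is 13, leaving 0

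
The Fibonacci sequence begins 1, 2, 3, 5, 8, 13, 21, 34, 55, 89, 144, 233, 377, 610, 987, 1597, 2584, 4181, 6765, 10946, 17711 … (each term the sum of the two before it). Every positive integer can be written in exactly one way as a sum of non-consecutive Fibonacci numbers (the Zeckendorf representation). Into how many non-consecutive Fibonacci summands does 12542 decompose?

9

Greedily peel off the largest Fibonacci term at each step:
subtract 10946 from 12542: 1596 remains
subtract 987 from 1596: 609 remains
subtract 377 from 609: 232 remains
subtract 144 from 232: 88 remains
subtract 55 from 88: 33 remains
subtract 21 from 33: 12 remains
subtract 8 from 12: 4 remains
subtract 3 from 4: 1 remains
subtract 1 from 1: 0 remains
12542 = 10946 + 987 + 377 + 144 + 55 + 21 + 8 + 3 + 1, which has 9 terms.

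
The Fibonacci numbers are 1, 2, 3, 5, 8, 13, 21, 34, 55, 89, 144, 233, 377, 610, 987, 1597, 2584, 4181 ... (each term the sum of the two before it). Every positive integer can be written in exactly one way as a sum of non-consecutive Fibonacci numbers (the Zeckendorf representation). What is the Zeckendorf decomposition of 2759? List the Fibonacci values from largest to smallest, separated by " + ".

Greedy algorithm:
2759 − 2584 = 175
175 − 144 = 31
31 − 21 = 10
10 − 8 = 2
2 − 2 = 0
So 2759 = 2584 + 144 + 21 + 8 + 2, with no two terms consecutive in the sequence.

2584 + 144 + 21 + 8 + 2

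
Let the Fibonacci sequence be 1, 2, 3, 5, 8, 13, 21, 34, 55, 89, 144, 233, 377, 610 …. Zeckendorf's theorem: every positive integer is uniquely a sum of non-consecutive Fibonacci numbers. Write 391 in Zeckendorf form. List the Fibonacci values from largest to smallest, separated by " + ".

Repeatedly subtract the largest Fibonacci number that fits:
largest Fibonacci ≤ 391 is 377; 391 − 377 = 14
largest Fibonacci ≤ 14 is 13; 14 − 13 = 1
largest Fibonacci ≤ 1 is 1; 1 − 1 = 0
So 391 = 377 + 13 + 1, with no two terms consecutive in the sequence.

377 + 13 + 1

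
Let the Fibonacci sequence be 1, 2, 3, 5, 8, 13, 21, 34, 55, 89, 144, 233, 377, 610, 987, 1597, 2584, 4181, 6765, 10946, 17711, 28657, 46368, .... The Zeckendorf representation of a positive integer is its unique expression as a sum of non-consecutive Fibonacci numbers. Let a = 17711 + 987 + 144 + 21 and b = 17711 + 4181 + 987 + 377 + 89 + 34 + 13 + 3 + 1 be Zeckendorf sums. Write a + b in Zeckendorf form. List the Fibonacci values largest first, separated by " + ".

The two numbers are 18863 and 23396, so their sum is 42259.
42259: greatest Fibonacci not exceeding it is 28657, leaving 13602
13602: greatest Fibonacci not exceeding it is 10946, leaving 2656
2656: greatest Fibonacci not exceeding it is 2584, leaving 72
72: greatest Fibonacci not exceeding it is 55, leaving 17
17: greatest Fibonacci not exceeding it is 13, leaving 4
4: greatest Fibonacci not exceeding it is 3, leaving 1
1: greatest Fibonacci not exceeding it is 1, leaving 0

28657 + 10946 + 2584 + 55 + 13 + 3 + 1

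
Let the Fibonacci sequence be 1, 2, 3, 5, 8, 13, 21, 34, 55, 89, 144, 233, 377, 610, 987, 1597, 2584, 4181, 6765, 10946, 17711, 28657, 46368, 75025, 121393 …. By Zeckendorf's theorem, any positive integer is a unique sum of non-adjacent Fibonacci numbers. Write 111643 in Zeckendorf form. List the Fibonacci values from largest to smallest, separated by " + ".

75025 + 28657 + 6765 + 987 + 144 + 55 + 8 + 2

Repeatedly subtract the largest Fibonacci number that fits:
111643 − 75025 = 36618
36618 − 28657 = 7961
7961 − 6765 = 1196
1196 − 987 = 209
209 − 144 = 65
65 − 55 = 10
10 − 8 = 2
2 − 2 = 0
So 111643 = 75025 + 28657 + 6765 + 987 + 144 + 55 + 8 + 2, with no two terms consecutive in the sequence.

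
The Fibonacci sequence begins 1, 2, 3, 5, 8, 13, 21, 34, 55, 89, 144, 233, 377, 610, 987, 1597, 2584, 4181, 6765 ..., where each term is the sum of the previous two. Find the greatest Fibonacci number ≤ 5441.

4181

4181 ≤ 5441 < 6765, so the largest Fibonacci number not exceeding 5441 is 4181.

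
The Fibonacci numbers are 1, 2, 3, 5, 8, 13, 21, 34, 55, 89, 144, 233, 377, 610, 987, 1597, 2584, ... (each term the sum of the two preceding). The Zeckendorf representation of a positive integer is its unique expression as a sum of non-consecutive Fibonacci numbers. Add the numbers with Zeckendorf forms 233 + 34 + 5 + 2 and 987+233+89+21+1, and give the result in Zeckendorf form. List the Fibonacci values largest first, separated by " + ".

1597 + 8

The two numbers are 274 and 1331, so their sum is 1605.
Greedily peel off the largest Fibonacci term at each step:
1605 − 1597 = 8
8 − 8 = 0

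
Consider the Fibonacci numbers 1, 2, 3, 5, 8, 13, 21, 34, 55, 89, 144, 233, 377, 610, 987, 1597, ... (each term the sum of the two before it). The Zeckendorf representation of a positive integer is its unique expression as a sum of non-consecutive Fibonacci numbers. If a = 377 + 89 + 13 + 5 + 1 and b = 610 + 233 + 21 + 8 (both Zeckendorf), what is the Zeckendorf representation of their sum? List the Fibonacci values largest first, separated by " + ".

987 + 233 + 89 + 34 + 13 + 1

The two numbers are 485 and 872, so their sum is 1357.
take 987 (≤ 1357); 1357 − 987 = 370
take 233 (≤ 370); 370 − 233 = 137
take 89 (≤ 137); 137 − 89 = 48
take 34 (≤ 48); 48 − 34 = 14
take 13 (≤ 14); 14 − 13 = 1
take 1 (≤ 1); 1 − 1 = 0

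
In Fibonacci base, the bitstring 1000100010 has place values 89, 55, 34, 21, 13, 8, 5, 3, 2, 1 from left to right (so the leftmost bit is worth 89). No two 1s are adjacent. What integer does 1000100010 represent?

Summing the place values of the 1 bits: 89 + 13 + 2 = 104.

104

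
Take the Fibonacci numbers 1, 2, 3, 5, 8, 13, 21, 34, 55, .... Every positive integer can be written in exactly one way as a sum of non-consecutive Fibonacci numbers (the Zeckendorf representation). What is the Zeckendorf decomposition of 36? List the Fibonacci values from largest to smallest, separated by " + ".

Repeatedly subtract the largest Fibonacci number that fits:
36: greatest Fibonacci not exceeding it is 34, leaving 2
2: greatest Fibonacci not exceeding it is 2, leaving 0
So 36 = 34 + 2, with no two terms consecutive in the sequence.

34 + 2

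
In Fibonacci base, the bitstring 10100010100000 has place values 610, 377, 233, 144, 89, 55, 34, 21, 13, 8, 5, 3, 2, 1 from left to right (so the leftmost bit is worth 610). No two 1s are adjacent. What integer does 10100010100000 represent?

890

Summing the place values of the 1 bits: 610 + 233 + 34 + 13 = 890.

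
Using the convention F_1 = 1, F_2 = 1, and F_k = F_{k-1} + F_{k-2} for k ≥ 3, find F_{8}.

F_{2} = F_{1} + F_{0} = 1 + 0 = 1
F_{3} = F_{2} + F_{1} = 1 + 1 = 2
F_{4} = F_{3} + F_{2} = 2 + 1 = 3
F_{5} = F_{4} + F_{3} = 3 + 2 = 5
F_{6} = F_{5} + F_{4} = 5 + 3 = 8
F_{7} = F_{6} + F_{5} = 8 + 5 = 13
F_{8} = F_{7} + F_{6} = 13 + 8 = 21

21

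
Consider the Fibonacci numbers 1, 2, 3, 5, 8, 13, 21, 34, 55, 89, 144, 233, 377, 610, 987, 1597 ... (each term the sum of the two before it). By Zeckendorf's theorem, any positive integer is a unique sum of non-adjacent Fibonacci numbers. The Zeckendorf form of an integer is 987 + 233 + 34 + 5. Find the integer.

1259

987 + 233 + 34 + 5 = 1259.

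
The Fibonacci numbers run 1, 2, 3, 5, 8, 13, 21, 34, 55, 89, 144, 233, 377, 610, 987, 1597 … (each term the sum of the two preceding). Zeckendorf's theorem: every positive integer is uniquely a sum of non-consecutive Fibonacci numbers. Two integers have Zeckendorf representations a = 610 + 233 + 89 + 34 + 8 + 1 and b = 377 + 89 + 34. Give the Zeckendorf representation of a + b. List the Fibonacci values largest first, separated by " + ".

The two numbers are 975 and 500, so their sum is 1475.
take 987 (≤ 1475); 1475 − 987 = 488
take 377 (≤ 488); 488 − 377 = 111
take 89 (≤ 111); 111 − 89 = 22
take 21 (≤ 22); 22 − 21 = 1
take 1 (≤ 1); 1 − 1 = 0

987 + 377 + 89 + 21 + 1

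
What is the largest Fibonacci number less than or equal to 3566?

2584

2584 ≤ 3566 < 4181, so the largest Fibonacci number not exceeding 3566 is 2584.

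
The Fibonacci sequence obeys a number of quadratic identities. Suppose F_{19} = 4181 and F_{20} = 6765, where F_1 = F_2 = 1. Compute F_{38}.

39088169

By the doubling identity F_{2k} = F_k(2F_{k+1} − F_k): F_{38} = 4181·(2·6765 − 4181) = 4181·9349 = 39088169.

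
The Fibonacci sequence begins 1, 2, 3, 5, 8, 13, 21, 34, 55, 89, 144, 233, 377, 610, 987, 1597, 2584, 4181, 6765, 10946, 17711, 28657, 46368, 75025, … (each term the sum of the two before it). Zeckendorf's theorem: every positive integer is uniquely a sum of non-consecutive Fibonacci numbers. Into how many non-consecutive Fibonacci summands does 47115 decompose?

Greedy algorithm:
46368 ≤ 47115 < 75025, so take 46368; remainder 747
610 ≤ 747 < 987, so take 610; remainder 137
89 ≤ 137 < 144, so take 89; remainder 48
34 ≤ 48 < 55, so take 34; remainder 14
13 ≤ 14 < 21, so take 13; remainder 1
1 ≤ 1 < 2, so take 1; remainder 0
47115 = 46368 + 610 + 89 + 34 + 13 + 1, which has 6 terms.

6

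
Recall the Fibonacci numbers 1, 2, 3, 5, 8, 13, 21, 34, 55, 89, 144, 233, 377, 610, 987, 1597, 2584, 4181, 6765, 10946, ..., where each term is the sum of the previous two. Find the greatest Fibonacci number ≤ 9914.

6765 ≤ 9914 < 10946, so the largest Fibonacci number not exceeding 9914 is 6765.

6765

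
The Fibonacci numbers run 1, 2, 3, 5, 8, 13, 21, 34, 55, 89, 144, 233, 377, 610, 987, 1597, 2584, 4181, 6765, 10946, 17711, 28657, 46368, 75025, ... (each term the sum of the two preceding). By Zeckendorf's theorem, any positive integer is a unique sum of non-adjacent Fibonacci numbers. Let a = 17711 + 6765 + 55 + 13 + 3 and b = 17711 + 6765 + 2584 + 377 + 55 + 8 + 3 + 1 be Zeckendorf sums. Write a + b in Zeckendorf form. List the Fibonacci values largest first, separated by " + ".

The two numbers are 24547 and 27504, so their sum is 52051.
Repeatedly subtract the largest Fibonacci number that fits:
subtract 46368 from 52051: 5683 remains
subtract 4181 from 5683: 1502 remains
subtract 987 from 1502: 515 remains
subtract 377 from 515: 138 remains
subtract 89 from 138: 49 remains
subtract 34 from 49: 15 remains
subtract 13 from 15: 2 remains
subtract 2 from 2: 0 remains

46368 + 4181 + 987 + 377 + 89 + 34 + 13 + 2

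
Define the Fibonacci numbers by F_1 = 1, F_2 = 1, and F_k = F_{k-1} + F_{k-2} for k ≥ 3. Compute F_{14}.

Iterating the recurrence up to F_{10} = 55 and F_{9} = 34:
F_{11} = F_{10} + F_{9} = 55 + 34 = 89
F_{12} = F_{11} + F_{10} = 89 + 55 = 144
F_{13} = F_{12} + F_{11} = 144 + 89 = 233
F_{14} = F_{13} + F_{12} = 233 + 144 = 377

377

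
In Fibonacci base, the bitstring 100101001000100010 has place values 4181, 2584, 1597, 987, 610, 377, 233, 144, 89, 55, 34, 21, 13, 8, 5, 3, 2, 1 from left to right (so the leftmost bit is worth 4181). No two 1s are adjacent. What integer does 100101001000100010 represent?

5649

Summing the place values of the 1 bits: 4181 + 987 + 377 + 89 + 13 + 2 = 5649.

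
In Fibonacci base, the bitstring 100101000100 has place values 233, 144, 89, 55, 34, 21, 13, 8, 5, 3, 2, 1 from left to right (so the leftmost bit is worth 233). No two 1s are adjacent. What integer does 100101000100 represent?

312

Summing the place values of the 1 bits: 233 + 55 + 21 + 3 = 312.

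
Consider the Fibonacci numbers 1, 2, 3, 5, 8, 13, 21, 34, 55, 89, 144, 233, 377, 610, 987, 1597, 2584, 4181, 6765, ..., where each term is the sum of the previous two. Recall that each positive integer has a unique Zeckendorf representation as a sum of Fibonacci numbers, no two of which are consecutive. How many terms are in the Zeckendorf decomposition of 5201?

6

Greedily peel off the largest Fibonacci term at each step:
take 4181 (≤ 5201); 5201 − 4181 = 1020
take 987 (≤ 1020); 1020 − 987 = 33
take 21 (≤ 33); 33 − 21 = 12
take 8 (≤ 12); 12 − 8 = 4
take 3 (≤ 4); 4 − 3 = 1
take 1 (≤ 1); 1 − 1 = 0
5201 = 4181 + 987 + 21 + 8 + 3 + 1, which has 6 terms.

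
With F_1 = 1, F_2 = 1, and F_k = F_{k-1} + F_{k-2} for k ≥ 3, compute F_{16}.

Iterating the recurrence up to F_{10} = 55 and F_{9} = 34:
F_{11} = F_{10} + F_{9} = 55 + 34 = 89
F_{12} = F_{11} + F_{10} = 89 + 55 = 144
F_{13} = F_{12} + F_{11} = 144 + 89 = 233
F_{14} = F_{13} + F_{12} = 233 + 144 = 377
F_{15} = F_{14} + F_{13} = 377 + 233 = 610
F_{16} = F_{15} + F_{14} = 610 + 377 = 987

987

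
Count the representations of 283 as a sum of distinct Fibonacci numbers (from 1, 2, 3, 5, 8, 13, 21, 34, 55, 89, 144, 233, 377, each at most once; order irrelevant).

14

Starting from the Zeckendorf form and repeatedly splitting a term F_k into F_{k−1} + F_{k−2} (when neither is already used) reaches every representation.
283 = 233+34+13+3 = 233+34+13+2+1 = 233+34+8+5+3 = 144+89+34+13+3 = … (10 more), for 14 in all.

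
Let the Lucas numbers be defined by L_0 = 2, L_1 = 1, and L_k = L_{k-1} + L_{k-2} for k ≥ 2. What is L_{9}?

76

Iterating the recurrence up to L_{2} = 3 and L_{1} = 1:
L_{3} = L_{2} + L_{1} = 3 + 1 = 4
L_{4} = L_{3} + L_{2} = 4 + 3 = 7
L_{5} = L_{4} + L_{3} = 7 + 4 = 11
L_{6} = L_{5} + L_{4} = 11 + 7 = 18
L_{7} = L_{6} + L_{5} = 18 + 11 = 29
L_{8} = L_{7} + L_{6} = 29 + 18 = 47
L_{9} = L_{8} + L_{7} = 47 + 29 = 76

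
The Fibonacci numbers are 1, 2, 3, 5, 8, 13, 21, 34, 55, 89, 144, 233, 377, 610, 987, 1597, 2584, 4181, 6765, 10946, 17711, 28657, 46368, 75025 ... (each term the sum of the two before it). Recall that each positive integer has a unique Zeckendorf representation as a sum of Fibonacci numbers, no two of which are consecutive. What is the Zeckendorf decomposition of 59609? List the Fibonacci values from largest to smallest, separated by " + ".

46368 + 10946 + 1597 + 610 + 55 + 21 + 8 + 3 + 1

Repeatedly subtract the largest Fibonacci number that fits:
59609: greatest Fibonacci not exceeding it is 46368, leaving 13241
13241: greatest Fibonacci not exceeding it is 10946, leaving 2295
2295: greatest Fibonacci not exceeding it is 1597, leaving 698
698: greatest Fibonacci not exceeding it is 610, leaving 88
88: greatest Fibonacci not exceeding it is 55, leaving 33
33: greatest Fibonacci not exceeding it is 21, leaving 12
12: greatest Fibonacci not exceeding it is 8, leaving 4
4: greatest Fibonacci not exceeding it is 3, leaving 1
1: greatest Fibonacci not exceeding it is 1, leaving 0
So 59609 = 46368 + 10946 + 1597 + 610 + 55 + 21 + 8 + 3 + 1, with no two terms consecutive in the sequence.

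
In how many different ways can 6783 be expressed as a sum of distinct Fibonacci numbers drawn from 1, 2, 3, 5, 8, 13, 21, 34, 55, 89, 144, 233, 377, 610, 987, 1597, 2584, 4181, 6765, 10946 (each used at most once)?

21

Starting from the Zeckendorf form and repeatedly splitting a term F_k into F_{k−1} + F_{k−2} (when neither is already used) reaches every representation.
6783 = 6765+13+5 = 6765+13+3+2 = 4181+2584+13+5 = … (18 more), for 21 in all.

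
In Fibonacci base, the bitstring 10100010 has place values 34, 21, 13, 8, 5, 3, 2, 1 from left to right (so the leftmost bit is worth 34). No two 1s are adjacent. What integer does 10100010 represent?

Summing the place values of the 1 bits: 34 + 13 + 2 = 49.

49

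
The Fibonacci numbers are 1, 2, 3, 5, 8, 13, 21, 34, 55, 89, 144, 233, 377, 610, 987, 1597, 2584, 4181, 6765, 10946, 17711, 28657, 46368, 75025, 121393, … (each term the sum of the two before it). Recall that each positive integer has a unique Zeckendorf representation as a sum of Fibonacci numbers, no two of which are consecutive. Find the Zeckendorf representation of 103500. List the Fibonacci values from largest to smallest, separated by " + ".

75025 + 17711 + 6765 + 2584 + 987 + 377 + 34 + 13 + 3 + 1

75025 ≤ 103500 < 121393, so take 75025; remainder 28475
17711 ≤ 28475 < 28657, so take 17711; remainder 10764
6765 ≤ 10764 < 10946, so take 6765; remainder 3999
2584 ≤ 3999 < 4181, so take 2584; remainder 1415
987 ≤ 1415 < 1597, so take 987; remainder 428
377 ≤ 428 < 610, so take 377; remainder 51
34 ≤ 51 < 55, so take 34; remainder 17
13 ≤ 17 < 21, so take 13; remainder 4
3 ≤ 4 < 5, so take 3; remainder 1
1 ≤ 1 < 2, so take 1; remainder 0
So 103500 = 75025 + 17711 + 6765 + 2584 + 987 + 377 + 34 + 13 + 3 + 1, with no two terms consecutive in the sequence.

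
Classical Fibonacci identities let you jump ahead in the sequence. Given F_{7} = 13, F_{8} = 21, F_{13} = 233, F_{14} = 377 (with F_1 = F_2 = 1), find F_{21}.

By the addition formula F_{m+n} = F_m F_{n+1} + F_{m−1} F_n with m=8, n=13: F_{21} = 21·377 + 13·233 = 7917 + 3029 = 10946.

10946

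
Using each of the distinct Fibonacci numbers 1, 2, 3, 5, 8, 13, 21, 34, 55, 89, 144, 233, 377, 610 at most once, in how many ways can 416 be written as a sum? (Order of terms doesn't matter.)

Each representation comes from the Zeckendorf form by replacing some F_k with F_{k−1} + F_{k−2} where possible.
416 = 377+34+5 = 377+34+3+2 = 377+21+13+5 = … (12 more), for 15 in all.

15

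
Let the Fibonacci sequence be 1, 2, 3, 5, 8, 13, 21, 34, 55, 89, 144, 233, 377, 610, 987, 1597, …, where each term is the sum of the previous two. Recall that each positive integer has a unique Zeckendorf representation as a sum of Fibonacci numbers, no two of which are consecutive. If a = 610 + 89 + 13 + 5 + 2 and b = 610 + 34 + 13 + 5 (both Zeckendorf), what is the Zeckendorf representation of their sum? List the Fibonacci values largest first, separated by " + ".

The two numbers are 719 and 662, so their sum is 1381.
Greedy algorithm:
subtract 987 from 1381: 394 remains
subtract 377 from 394: 17 remains
subtract 13 from 17: 4 remains
subtract 3 from 4: 1 remains
subtract 1 from 1: 0 remains

987 + 377 + 13 + 3 + 1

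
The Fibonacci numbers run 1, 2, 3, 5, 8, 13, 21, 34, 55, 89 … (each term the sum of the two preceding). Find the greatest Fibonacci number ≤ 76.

55 ≤ 76 < 89, so the largest Fibonacci number not exceeding 76 is 55.

55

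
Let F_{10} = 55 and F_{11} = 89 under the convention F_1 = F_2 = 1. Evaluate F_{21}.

By F_{2k+1} = F_k² + F_{k+1}²: F_{21} = 55² + 89² = 3025 + 7921 = 10946.

10946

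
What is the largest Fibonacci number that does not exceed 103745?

75025 ≤ 103745 < 121393, so the largest Fibonacci number not exceeding 103745 is 75025.

75025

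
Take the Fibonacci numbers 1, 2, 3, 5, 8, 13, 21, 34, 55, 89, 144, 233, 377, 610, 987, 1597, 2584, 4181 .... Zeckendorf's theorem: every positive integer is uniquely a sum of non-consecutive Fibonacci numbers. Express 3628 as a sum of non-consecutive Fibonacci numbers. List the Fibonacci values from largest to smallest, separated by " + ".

2584 + 987 + 55 + 2

Greedily peel off the largest Fibonacci term at each step:
take 2584 (≤ 3628); 3628 − 2584 = 1044
take 987 (≤ 1044); 1044 − 987 = 57
take 55 (≤ 57); 57 − 55 = 2
take 2 (≤ 2); 2 − 2 = 0
So 3628 = 2584 + 987 + 55 + 2, with no two terms consecutive in the sequence.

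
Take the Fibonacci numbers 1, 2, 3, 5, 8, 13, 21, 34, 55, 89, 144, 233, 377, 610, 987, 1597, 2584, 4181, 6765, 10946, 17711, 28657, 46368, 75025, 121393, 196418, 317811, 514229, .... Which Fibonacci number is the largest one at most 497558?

317811

317811 ≤ 497558 < 514229, so the largest Fibonacci number not exceeding 497558 is 317811.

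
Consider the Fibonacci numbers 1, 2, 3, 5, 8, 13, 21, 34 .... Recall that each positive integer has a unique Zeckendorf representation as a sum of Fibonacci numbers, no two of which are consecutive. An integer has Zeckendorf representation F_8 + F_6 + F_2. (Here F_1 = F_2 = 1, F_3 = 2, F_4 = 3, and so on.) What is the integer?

F_8 + F_6 + F_2 = 21 + 8 + 1 = 30.

30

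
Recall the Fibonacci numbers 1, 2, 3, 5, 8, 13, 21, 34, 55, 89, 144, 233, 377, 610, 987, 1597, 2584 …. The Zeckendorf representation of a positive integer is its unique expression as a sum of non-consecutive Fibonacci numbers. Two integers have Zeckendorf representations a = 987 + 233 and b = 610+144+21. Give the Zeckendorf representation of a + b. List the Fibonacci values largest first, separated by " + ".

1597 + 377 + 21

The two numbers are 1220 and 775, so their sum is 1995.
1995: greatest Fibonacci not exceeding it is 1597, leaving 398
398: greatest Fibonacci not exceeding it is 377, leaving 21
21: greatest Fibonacci not exceeding it is 21, leaving 0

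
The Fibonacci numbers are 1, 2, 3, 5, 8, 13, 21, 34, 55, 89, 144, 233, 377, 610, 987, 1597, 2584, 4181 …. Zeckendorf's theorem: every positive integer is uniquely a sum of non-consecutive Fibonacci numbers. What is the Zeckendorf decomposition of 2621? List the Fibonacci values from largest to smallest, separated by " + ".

2584 + 34 + 3

Repeatedly subtract the largest Fibonacci number that fits:
2621 − 2584 = 37
37 − 34 = 3
3 − 3 = 0
So 2621 = 2584 + 34 + 3, with no two terms consecutive in the sequence.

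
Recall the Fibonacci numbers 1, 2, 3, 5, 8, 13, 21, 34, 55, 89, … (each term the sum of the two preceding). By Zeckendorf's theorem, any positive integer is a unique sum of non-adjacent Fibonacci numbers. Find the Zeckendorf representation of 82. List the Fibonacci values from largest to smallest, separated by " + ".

55 + 21 + 5 + 1

Greedily peel off the largest Fibonacci term at each step:
82 − 55 = 27
27 − 21 = 6
6 − 5 = 1
1 − 1 = 0
So 82 = 55 + 21 + 5 + 1, with no two terms consecutive in the sequence.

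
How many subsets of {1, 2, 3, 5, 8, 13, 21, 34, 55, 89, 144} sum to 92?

Starting from the Zeckendorf form and repeatedly splitting a term F_k into F_{k−1} + F_{k−2} (when neither is already used) reaches every representation.
92 = 89+3 = 89+2+1 = 55+34+3 = 55+34+2+1 = … (4 more), for 8 in all.

8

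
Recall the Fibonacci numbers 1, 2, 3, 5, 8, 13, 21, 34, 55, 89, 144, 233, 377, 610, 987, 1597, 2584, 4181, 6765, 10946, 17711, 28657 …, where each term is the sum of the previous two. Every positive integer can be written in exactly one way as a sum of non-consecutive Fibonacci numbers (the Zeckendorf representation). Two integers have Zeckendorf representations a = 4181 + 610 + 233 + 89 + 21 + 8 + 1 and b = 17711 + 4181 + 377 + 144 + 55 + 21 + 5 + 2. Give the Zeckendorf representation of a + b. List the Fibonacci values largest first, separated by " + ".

17711 + 6765 + 2584 + 377 + 144 + 55 + 3

The two numbers are 5143 and 22496, so their sum is 27639.
subtract 17711 from 27639: 9928 remains
subtract 6765 from 9928: 3163 remains
subtract 2584 from 3163: 579 remains
subtract 377 from 579: 202 remains
subtract 144 from 202: 58 remains
subtract 55 from 58: 3 remains
subtract 3 from 3: 0 remains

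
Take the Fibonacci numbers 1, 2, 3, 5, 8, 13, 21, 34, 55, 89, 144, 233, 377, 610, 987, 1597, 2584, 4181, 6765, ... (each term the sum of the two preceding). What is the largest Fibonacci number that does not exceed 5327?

4181

4181 ≤ 5327 < 6765, so the largest Fibonacci number not exceeding 5327 is 4181.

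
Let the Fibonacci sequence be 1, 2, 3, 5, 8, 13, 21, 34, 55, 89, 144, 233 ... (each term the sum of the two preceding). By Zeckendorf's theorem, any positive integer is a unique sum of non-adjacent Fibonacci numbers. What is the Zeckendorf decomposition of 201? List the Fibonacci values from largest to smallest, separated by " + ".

201: greatest Fibonacci not exceeding it is 144, leaving 57
57: greatest Fibonacci not exceeding it is 55, leaving 2
2: greatest Fibonacci not exceeding it is 2, leaving 0
So 201 = 144 + 55 + 2, with no two terms consecutive in the sequence.

144 + 55 + 2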